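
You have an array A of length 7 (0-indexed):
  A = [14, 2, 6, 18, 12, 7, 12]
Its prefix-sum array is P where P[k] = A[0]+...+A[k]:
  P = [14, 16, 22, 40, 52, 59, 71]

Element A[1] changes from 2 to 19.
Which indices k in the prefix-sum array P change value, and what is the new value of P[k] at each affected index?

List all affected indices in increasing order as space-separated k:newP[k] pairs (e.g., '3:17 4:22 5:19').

P[k] = A[0] + ... + A[k]
P[k] includes A[1] iff k >= 1
Affected indices: 1, 2, ..., 6; delta = 17
  P[1]: 16 + 17 = 33
  P[2]: 22 + 17 = 39
  P[3]: 40 + 17 = 57
  P[4]: 52 + 17 = 69
  P[5]: 59 + 17 = 76
  P[6]: 71 + 17 = 88

Answer: 1:33 2:39 3:57 4:69 5:76 6:88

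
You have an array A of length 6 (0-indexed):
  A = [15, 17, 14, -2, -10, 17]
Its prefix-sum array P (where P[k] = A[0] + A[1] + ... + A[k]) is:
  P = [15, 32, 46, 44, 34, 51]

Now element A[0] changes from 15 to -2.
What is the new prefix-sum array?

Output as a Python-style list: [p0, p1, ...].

Answer: [-2, 15, 29, 27, 17, 34]

Derivation:
Change: A[0] 15 -> -2, delta = -17
P[k] for k < 0: unchanged (A[0] not included)
P[k] for k >= 0: shift by delta = -17
  P[0] = 15 + -17 = -2
  P[1] = 32 + -17 = 15
  P[2] = 46 + -17 = 29
  P[3] = 44 + -17 = 27
  P[4] = 34 + -17 = 17
  P[5] = 51 + -17 = 34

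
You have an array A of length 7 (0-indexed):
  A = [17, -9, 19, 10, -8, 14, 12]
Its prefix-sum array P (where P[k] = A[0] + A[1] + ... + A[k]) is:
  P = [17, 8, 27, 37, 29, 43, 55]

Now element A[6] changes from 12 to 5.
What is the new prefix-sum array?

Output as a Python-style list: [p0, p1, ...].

Answer: [17, 8, 27, 37, 29, 43, 48]

Derivation:
Change: A[6] 12 -> 5, delta = -7
P[k] for k < 6: unchanged (A[6] not included)
P[k] for k >= 6: shift by delta = -7
  P[0] = 17 + 0 = 17
  P[1] = 8 + 0 = 8
  P[2] = 27 + 0 = 27
  P[3] = 37 + 0 = 37
  P[4] = 29 + 0 = 29
  P[5] = 43 + 0 = 43
  P[6] = 55 + -7 = 48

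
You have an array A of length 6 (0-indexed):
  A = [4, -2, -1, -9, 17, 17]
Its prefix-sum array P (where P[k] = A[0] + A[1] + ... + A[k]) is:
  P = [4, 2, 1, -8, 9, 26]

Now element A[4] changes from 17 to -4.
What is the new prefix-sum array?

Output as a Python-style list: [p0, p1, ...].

Answer: [4, 2, 1, -8, -12, 5]

Derivation:
Change: A[4] 17 -> -4, delta = -21
P[k] for k < 4: unchanged (A[4] not included)
P[k] for k >= 4: shift by delta = -21
  P[0] = 4 + 0 = 4
  P[1] = 2 + 0 = 2
  P[2] = 1 + 0 = 1
  P[3] = -8 + 0 = -8
  P[4] = 9 + -21 = -12
  P[5] = 26 + -21 = 5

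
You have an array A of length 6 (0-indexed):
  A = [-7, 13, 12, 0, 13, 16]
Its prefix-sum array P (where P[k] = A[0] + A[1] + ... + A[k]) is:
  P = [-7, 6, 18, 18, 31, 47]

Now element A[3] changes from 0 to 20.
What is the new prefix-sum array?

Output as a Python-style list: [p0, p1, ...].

Answer: [-7, 6, 18, 38, 51, 67]

Derivation:
Change: A[3] 0 -> 20, delta = 20
P[k] for k < 3: unchanged (A[3] not included)
P[k] for k >= 3: shift by delta = 20
  P[0] = -7 + 0 = -7
  P[1] = 6 + 0 = 6
  P[2] = 18 + 0 = 18
  P[3] = 18 + 20 = 38
  P[4] = 31 + 20 = 51
  P[5] = 47 + 20 = 67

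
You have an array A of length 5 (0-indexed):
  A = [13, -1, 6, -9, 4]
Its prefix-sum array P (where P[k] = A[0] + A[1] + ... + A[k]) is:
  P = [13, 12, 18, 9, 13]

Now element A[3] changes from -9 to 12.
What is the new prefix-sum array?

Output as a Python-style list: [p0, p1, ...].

Change: A[3] -9 -> 12, delta = 21
P[k] for k < 3: unchanged (A[3] not included)
P[k] for k >= 3: shift by delta = 21
  P[0] = 13 + 0 = 13
  P[1] = 12 + 0 = 12
  P[2] = 18 + 0 = 18
  P[3] = 9 + 21 = 30
  P[4] = 13 + 21 = 34

Answer: [13, 12, 18, 30, 34]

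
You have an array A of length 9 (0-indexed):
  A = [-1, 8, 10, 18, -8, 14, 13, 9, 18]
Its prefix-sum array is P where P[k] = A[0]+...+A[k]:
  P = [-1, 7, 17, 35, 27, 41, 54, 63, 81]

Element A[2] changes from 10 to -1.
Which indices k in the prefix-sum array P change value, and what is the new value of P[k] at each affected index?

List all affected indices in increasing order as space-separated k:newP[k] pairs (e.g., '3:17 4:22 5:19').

P[k] = A[0] + ... + A[k]
P[k] includes A[2] iff k >= 2
Affected indices: 2, 3, ..., 8; delta = -11
  P[2]: 17 + -11 = 6
  P[3]: 35 + -11 = 24
  P[4]: 27 + -11 = 16
  P[5]: 41 + -11 = 30
  P[6]: 54 + -11 = 43
  P[7]: 63 + -11 = 52
  P[8]: 81 + -11 = 70

Answer: 2:6 3:24 4:16 5:30 6:43 7:52 8:70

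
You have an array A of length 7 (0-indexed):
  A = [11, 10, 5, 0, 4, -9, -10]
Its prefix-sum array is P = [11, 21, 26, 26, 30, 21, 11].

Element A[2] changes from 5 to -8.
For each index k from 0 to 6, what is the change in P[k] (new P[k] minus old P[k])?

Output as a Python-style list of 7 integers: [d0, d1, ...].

Element change: A[2] 5 -> -8, delta = -13
For k < 2: P[k] unchanged, delta_P[k] = 0
For k >= 2: P[k] shifts by exactly -13
Delta array: [0, 0, -13, -13, -13, -13, -13]

Answer: [0, 0, -13, -13, -13, -13, -13]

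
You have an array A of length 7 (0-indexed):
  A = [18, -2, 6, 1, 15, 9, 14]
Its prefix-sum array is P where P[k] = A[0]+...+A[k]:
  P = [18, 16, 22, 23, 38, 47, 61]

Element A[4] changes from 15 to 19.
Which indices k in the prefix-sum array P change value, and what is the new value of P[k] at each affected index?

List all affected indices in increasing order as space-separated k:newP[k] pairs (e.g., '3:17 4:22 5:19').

Answer: 4:42 5:51 6:65

Derivation:
P[k] = A[0] + ... + A[k]
P[k] includes A[4] iff k >= 4
Affected indices: 4, 5, ..., 6; delta = 4
  P[4]: 38 + 4 = 42
  P[5]: 47 + 4 = 51
  P[6]: 61 + 4 = 65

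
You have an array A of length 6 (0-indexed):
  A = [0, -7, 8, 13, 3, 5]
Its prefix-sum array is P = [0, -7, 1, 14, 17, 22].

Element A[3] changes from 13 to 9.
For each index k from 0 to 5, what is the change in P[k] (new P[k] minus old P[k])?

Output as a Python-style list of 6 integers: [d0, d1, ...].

Answer: [0, 0, 0, -4, -4, -4]

Derivation:
Element change: A[3] 13 -> 9, delta = -4
For k < 3: P[k] unchanged, delta_P[k] = 0
For k >= 3: P[k] shifts by exactly -4
Delta array: [0, 0, 0, -4, -4, -4]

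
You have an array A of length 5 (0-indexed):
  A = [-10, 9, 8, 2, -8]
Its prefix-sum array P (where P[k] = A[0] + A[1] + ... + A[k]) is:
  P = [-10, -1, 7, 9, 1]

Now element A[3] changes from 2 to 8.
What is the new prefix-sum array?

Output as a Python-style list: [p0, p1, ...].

Change: A[3] 2 -> 8, delta = 6
P[k] for k < 3: unchanged (A[3] not included)
P[k] for k >= 3: shift by delta = 6
  P[0] = -10 + 0 = -10
  P[1] = -1 + 0 = -1
  P[2] = 7 + 0 = 7
  P[3] = 9 + 6 = 15
  P[4] = 1 + 6 = 7

Answer: [-10, -1, 7, 15, 7]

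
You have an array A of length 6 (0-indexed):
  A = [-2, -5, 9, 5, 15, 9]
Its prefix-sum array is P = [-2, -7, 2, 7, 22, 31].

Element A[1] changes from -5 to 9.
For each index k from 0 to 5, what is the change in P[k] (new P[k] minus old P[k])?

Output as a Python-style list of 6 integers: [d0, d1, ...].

Element change: A[1] -5 -> 9, delta = 14
For k < 1: P[k] unchanged, delta_P[k] = 0
For k >= 1: P[k] shifts by exactly 14
Delta array: [0, 14, 14, 14, 14, 14]

Answer: [0, 14, 14, 14, 14, 14]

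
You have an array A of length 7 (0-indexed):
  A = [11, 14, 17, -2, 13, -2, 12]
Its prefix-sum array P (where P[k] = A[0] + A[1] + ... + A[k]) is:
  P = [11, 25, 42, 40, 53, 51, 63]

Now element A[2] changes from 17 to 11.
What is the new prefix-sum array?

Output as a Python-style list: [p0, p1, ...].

Answer: [11, 25, 36, 34, 47, 45, 57]

Derivation:
Change: A[2] 17 -> 11, delta = -6
P[k] for k < 2: unchanged (A[2] not included)
P[k] for k >= 2: shift by delta = -6
  P[0] = 11 + 0 = 11
  P[1] = 25 + 0 = 25
  P[2] = 42 + -6 = 36
  P[3] = 40 + -6 = 34
  P[4] = 53 + -6 = 47
  P[5] = 51 + -6 = 45
  P[6] = 63 + -6 = 57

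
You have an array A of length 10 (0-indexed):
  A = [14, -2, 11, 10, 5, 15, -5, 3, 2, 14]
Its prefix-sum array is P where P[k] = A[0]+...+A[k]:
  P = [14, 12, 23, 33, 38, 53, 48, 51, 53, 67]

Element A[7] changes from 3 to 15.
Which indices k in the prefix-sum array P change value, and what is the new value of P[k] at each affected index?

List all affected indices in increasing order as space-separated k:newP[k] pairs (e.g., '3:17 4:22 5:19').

P[k] = A[0] + ... + A[k]
P[k] includes A[7] iff k >= 7
Affected indices: 7, 8, ..., 9; delta = 12
  P[7]: 51 + 12 = 63
  P[8]: 53 + 12 = 65
  P[9]: 67 + 12 = 79

Answer: 7:63 8:65 9:79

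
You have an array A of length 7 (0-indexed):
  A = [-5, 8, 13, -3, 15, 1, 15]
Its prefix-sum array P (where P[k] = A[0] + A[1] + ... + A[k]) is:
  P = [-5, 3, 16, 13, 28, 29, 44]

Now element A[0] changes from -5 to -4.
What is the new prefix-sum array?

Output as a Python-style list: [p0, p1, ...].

Change: A[0] -5 -> -4, delta = 1
P[k] for k < 0: unchanged (A[0] not included)
P[k] for k >= 0: shift by delta = 1
  P[0] = -5 + 1 = -4
  P[1] = 3 + 1 = 4
  P[2] = 16 + 1 = 17
  P[3] = 13 + 1 = 14
  P[4] = 28 + 1 = 29
  P[5] = 29 + 1 = 30
  P[6] = 44 + 1 = 45

Answer: [-4, 4, 17, 14, 29, 30, 45]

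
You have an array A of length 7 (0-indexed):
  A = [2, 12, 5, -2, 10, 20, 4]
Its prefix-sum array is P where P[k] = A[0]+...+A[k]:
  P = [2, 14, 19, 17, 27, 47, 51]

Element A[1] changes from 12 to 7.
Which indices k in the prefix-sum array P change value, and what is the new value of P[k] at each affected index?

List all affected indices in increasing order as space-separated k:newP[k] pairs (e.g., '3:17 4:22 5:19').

P[k] = A[0] + ... + A[k]
P[k] includes A[1] iff k >= 1
Affected indices: 1, 2, ..., 6; delta = -5
  P[1]: 14 + -5 = 9
  P[2]: 19 + -5 = 14
  P[3]: 17 + -5 = 12
  P[4]: 27 + -5 = 22
  P[5]: 47 + -5 = 42
  P[6]: 51 + -5 = 46

Answer: 1:9 2:14 3:12 4:22 5:42 6:46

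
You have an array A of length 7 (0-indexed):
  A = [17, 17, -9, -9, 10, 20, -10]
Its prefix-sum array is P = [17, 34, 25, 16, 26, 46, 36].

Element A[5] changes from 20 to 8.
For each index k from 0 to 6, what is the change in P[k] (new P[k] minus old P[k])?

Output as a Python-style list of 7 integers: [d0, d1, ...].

Answer: [0, 0, 0, 0, 0, -12, -12]

Derivation:
Element change: A[5] 20 -> 8, delta = -12
For k < 5: P[k] unchanged, delta_P[k] = 0
For k >= 5: P[k] shifts by exactly -12
Delta array: [0, 0, 0, 0, 0, -12, -12]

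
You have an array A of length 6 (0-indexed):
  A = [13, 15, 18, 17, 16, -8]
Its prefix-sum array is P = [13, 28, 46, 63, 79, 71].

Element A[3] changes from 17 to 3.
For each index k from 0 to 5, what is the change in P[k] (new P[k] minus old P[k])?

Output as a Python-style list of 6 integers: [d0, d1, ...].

Element change: A[3] 17 -> 3, delta = -14
For k < 3: P[k] unchanged, delta_P[k] = 0
For k >= 3: P[k] shifts by exactly -14
Delta array: [0, 0, 0, -14, -14, -14]

Answer: [0, 0, 0, -14, -14, -14]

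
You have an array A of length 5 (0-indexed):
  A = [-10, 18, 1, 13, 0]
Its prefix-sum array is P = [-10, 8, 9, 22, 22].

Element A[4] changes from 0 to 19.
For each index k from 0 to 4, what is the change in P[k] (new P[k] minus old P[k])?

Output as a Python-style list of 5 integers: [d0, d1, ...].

Answer: [0, 0, 0, 0, 19]

Derivation:
Element change: A[4] 0 -> 19, delta = 19
For k < 4: P[k] unchanged, delta_P[k] = 0
For k >= 4: P[k] shifts by exactly 19
Delta array: [0, 0, 0, 0, 19]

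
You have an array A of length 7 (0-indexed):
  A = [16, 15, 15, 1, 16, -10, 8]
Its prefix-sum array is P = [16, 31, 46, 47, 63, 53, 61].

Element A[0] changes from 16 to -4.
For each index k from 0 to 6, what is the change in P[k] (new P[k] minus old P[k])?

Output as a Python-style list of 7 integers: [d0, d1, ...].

Element change: A[0] 16 -> -4, delta = -20
For k < 0: P[k] unchanged, delta_P[k] = 0
For k >= 0: P[k] shifts by exactly -20
Delta array: [-20, -20, -20, -20, -20, -20, -20]

Answer: [-20, -20, -20, -20, -20, -20, -20]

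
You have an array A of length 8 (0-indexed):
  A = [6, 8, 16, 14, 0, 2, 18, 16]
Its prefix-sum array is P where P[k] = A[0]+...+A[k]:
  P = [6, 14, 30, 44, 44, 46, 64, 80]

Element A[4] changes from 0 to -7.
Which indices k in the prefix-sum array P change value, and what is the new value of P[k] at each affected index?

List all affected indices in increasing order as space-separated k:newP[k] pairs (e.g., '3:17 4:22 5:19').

Answer: 4:37 5:39 6:57 7:73

Derivation:
P[k] = A[0] + ... + A[k]
P[k] includes A[4] iff k >= 4
Affected indices: 4, 5, ..., 7; delta = -7
  P[4]: 44 + -7 = 37
  P[5]: 46 + -7 = 39
  P[6]: 64 + -7 = 57
  P[7]: 80 + -7 = 73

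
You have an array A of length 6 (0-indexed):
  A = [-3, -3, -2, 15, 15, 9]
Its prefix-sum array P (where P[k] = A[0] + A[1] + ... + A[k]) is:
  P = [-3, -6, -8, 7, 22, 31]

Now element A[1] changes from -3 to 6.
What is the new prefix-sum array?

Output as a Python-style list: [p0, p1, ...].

Answer: [-3, 3, 1, 16, 31, 40]

Derivation:
Change: A[1] -3 -> 6, delta = 9
P[k] for k < 1: unchanged (A[1] not included)
P[k] for k >= 1: shift by delta = 9
  P[0] = -3 + 0 = -3
  P[1] = -6 + 9 = 3
  P[2] = -8 + 9 = 1
  P[3] = 7 + 9 = 16
  P[4] = 22 + 9 = 31
  P[5] = 31 + 9 = 40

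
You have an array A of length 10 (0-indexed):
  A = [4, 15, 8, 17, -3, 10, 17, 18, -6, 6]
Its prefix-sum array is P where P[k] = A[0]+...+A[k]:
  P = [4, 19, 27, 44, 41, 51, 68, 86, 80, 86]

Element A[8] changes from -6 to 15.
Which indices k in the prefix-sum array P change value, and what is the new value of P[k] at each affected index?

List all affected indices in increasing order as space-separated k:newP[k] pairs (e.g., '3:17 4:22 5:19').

P[k] = A[0] + ... + A[k]
P[k] includes A[8] iff k >= 8
Affected indices: 8, 9, ..., 9; delta = 21
  P[8]: 80 + 21 = 101
  P[9]: 86 + 21 = 107

Answer: 8:101 9:107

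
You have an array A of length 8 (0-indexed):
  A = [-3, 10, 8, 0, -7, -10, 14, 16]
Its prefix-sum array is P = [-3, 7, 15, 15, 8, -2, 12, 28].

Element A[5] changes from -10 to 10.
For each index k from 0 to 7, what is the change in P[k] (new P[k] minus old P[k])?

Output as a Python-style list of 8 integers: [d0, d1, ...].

Answer: [0, 0, 0, 0, 0, 20, 20, 20]

Derivation:
Element change: A[5] -10 -> 10, delta = 20
For k < 5: P[k] unchanged, delta_P[k] = 0
For k >= 5: P[k] shifts by exactly 20
Delta array: [0, 0, 0, 0, 0, 20, 20, 20]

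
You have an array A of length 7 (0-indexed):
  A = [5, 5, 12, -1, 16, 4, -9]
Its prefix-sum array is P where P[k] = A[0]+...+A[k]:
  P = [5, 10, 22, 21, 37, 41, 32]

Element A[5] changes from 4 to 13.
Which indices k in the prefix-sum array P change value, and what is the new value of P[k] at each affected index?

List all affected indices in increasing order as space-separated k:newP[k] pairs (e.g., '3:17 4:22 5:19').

P[k] = A[0] + ... + A[k]
P[k] includes A[5] iff k >= 5
Affected indices: 5, 6, ..., 6; delta = 9
  P[5]: 41 + 9 = 50
  P[6]: 32 + 9 = 41

Answer: 5:50 6:41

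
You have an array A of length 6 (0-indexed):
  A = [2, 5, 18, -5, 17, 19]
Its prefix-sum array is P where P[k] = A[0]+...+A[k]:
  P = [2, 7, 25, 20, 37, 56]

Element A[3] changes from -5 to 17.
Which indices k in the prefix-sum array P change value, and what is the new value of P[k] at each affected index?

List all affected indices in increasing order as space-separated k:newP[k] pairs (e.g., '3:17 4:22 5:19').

Answer: 3:42 4:59 5:78

Derivation:
P[k] = A[0] + ... + A[k]
P[k] includes A[3] iff k >= 3
Affected indices: 3, 4, ..., 5; delta = 22
  P[3]: 20 + 22 = 42
  P[4]: 37 + 22 = 59
  P[5]: 56 + 22 = 78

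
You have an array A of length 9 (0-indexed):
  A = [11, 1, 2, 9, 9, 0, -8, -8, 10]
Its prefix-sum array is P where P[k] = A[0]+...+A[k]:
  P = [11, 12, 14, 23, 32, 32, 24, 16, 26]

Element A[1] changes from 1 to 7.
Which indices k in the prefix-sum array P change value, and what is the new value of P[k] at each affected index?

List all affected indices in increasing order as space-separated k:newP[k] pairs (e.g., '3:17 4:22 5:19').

Answer: 1:18 2:20 3:29 4:38 5:38 6:30 7:22 8:32

Derivation:
P[k] = A[0] + ... + A[k]
P[k] includes A[1] iff k >= 1
Affected indices: 1, 2, ..., 8; delta = 6
  P[1]: 12 + 6 = 18
  P[2]: 14 + 6 = 20
  P[3]: 23 + 6 = 29
  P[4]: 32 + 6 = 38
  P[5]: 32 + 6 = 38
  P[6]: 24 + 6 = 30
  P[7]: 16 + 6 = 22
  P[8]: 26 + 6 = 32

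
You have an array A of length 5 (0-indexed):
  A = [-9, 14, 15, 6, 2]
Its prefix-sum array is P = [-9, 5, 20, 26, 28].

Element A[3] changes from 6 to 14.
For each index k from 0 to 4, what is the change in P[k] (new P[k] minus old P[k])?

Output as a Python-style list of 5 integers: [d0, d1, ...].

Answer: [0, 0, 0, 8, 8]

Derivation:
Element change: A[3] 6 -> 14, delta = 8
For k < 3: P[k] unchanged, delta_P[k] = 0
For k >= 3: P[k] shifts by exactly 8
Delta array: [0, 0, 0, 8, 8]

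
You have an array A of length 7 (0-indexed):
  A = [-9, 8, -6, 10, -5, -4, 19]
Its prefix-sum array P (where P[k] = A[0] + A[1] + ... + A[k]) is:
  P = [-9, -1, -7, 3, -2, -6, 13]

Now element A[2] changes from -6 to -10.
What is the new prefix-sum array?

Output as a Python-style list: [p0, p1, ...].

Answer: [-9, -1, -11, -1, -6, -10, 9]

Derivation:
Change: A[2] -6 -> -10, delta = -4
P[k] for k < 2: unchanged (A[2] not included)
P[k] for k >= 2: shift by delta = -4
  P[0] = -9 + 0 = -9
  P[1] = -1 + 0 = -1
  P[2] = -7 + -4 = -11
  P[3] = 3 + -4 = -1
  P[4] = -2 + -4 = -6
  P[5] = -6 + -4 = -10
  P[6] = 13 + -4 = 9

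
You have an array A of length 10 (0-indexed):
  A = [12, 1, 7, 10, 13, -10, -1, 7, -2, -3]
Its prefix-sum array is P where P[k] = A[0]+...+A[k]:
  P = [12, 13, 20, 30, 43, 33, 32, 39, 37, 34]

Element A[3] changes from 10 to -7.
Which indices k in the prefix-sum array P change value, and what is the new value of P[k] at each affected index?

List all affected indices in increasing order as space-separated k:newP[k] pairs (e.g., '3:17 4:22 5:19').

P[k] = A[0] + ... + A[k]
P[k] includes A[3] iff k >= 3
Affected indices: 3, 4, ..., 9; delta = -17
  P[3]: 30 + -17 = 13
  P[4]: 43 + -17 = 26
  P[5]: 33 + -17 = 16
  P[6]: 32 + -17 = 15
  P[7]: 39 + -17 = 22
  P[8]: 37 + -17 = 20
  P[9]: 34 + -17 = 17

Answer: 3:13 4:26 5:16 6:15 7:22 8:20 9:17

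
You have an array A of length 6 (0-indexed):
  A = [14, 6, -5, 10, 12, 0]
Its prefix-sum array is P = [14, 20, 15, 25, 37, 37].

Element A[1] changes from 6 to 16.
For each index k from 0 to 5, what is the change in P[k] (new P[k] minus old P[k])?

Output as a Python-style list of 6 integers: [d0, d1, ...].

Element change: A[1] 6 -> 16, delta = 10
For k < 1: P[k] unchanged, delta_P[k] = 0
For k >= 1: P[k] shifts by exactly 10
Delta array: [0, 10, 10, 10, 10, 10]

Answer: [0, 10, 10, 10, 10, 10]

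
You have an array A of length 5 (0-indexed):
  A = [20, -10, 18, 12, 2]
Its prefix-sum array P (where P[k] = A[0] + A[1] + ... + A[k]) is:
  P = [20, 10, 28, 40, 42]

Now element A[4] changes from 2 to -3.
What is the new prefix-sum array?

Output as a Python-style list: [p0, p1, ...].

Answer: [20, 10, 28, 40, 37]

Derivation:
Change: A[4] 2 -> -3, delta = -5
P[k] for k < 4: unchanged (A[4] not included)
P[k] for k >= 4: shift by delta = -5
  P[0] = 20 + 0 = 20
  P[1] = 10 + 0 = 10
  P[2] = 28 + 0 = 28
  P[3] = 40 + 0 = 40
  P[4] = 42 + -5 = 37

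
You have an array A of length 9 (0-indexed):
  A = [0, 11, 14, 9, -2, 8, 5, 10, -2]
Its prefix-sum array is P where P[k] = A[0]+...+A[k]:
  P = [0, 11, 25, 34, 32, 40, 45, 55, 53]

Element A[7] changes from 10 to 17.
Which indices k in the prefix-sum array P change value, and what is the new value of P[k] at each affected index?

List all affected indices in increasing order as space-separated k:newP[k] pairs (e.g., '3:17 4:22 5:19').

Answer: 7:62 8:60

Derivation:
P[k] = A[0] + ... + A[k]
P[k] includes A[7] iff k >= 7
Affected indices: 7, 8, ..., 8; delta = 7
  P[7]: 55 + 7 = 62
  P[8]: 53 + 7 = 60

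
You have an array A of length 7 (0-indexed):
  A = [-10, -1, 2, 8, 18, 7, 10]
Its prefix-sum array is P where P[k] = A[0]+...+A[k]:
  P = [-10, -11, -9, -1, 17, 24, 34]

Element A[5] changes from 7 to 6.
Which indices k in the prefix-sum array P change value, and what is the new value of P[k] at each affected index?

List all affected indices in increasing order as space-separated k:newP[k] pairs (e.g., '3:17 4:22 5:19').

Answer: 5:23 6:33

Derivation:
P[k] = A[0] + ... + A[k]
P[k] includes A[5] iff k >= 5
Affected indices: 5, 6, ..., 6; delta = -1
  P[5]: 24 + -1 = 23
  P[6]: 34 + -1 = 33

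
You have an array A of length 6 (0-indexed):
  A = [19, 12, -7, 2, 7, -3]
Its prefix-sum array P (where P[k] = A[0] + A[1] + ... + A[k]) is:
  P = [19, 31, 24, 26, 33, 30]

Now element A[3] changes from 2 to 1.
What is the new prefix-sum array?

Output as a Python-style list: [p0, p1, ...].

Answer: [19, 31, 24, 25, 32, 29]

Derivation:
Change: A[3] 2 -> 1, delta = -1
P[k] for k < 3: unchanged (A[3] not included)
P[k] for k >= 3: shift by delta = -1
  P[0] = 19 + 0 = 19
  P[1] = 31 + 0 = 31
  P[2] = 24 + 0 = 24
  P[3] = 26 + -1 = 25
  P[4] = 33 + -1 = 32
  P[5] = 30 + -1 = 29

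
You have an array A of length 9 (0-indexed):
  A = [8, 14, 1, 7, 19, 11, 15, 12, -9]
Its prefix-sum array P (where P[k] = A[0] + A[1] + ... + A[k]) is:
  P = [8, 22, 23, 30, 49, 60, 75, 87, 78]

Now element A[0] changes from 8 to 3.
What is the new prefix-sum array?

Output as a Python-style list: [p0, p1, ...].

Change: A[0] 8 -> 3, delta = -5
P[k] for k < 0: unchanged (A[0] not included)
P[k] for k >= 0: shift by delta = -5
  P[0] = 8 + -5 = 3
  P[1] = 22 + -5 = 17
  P[2] = 23 + -5 = 18
  P[3] = 30 + -5 = 25
  P[4] = 49 + -5 = 44
  P[5] = 60 + -5 = 55
  P[6] = 75 + -5 = 70
  P[7] = 87 + -5 = 82
  P[8] = 78 + -5 = 73

Answer: [3, 17, 18, 25, 44, 55, 70, 82, 73]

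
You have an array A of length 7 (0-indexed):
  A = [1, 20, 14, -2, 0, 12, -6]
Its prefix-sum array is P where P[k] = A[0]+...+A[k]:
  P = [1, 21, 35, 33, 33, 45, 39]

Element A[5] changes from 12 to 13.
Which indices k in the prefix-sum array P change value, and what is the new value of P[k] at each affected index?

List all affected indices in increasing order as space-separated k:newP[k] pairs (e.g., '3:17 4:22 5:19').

Answer: 5:46 6:40

Derivation:
P[k] = A[0] + ... + A[k]
P[k] includes A[5] iff k >= 5
Affected indices: 5, 6, ..., 6; delta = 1
  P[5]: 45 + 1 = 46
  P[6]: 39 + 1 = 40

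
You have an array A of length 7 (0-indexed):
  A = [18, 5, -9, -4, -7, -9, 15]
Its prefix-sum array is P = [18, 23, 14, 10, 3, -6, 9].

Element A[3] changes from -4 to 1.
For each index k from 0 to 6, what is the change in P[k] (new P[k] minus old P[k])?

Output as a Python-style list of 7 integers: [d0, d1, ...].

Answer: [0, 0, 0, 5, 5, 5, 5]

Derivation:
Element change: A[3] -4 -> 1, delta = 5
For k < 3: P[k] unchanged, delta_P[k] = 0
For k >= 3: P[k] shifts by exactly 5
Delta array: [0, 0, 0, 5, 5, 5, 5]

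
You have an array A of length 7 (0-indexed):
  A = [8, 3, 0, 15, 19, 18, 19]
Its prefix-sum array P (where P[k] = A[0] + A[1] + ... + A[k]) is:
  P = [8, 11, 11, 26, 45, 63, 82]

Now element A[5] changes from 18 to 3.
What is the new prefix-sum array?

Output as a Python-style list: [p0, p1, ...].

Change: A[5] 18 -> 3, delta = -15
P[k] for k < 5: unchanged (A[5] not included)
P[k] for k >= 5: shift by delta = -15
  P[0] = 8 + 0 = 8
  P[1] = 11 + 0 = 11
  P[2] = 11 + 0 = 11
  P[3] = 26 + 0 = 26
  P[4] = 45 + 0 = 45
  P[5] = 63 + -15 = 48
  P[6] = 82 + -15 = 67

Answer: [8, 11, 11, 26, 45, 48, 67]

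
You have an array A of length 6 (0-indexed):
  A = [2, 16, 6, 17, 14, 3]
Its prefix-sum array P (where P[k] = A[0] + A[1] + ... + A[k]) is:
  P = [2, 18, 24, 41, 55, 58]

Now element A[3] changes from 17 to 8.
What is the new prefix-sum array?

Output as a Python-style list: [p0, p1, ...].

Change: A[3] 17 -> 8, delta = -9
P[k] for k < 3: unchanged (A[3] not included)
P[k] for k >= 3: shift by delta = -9
  P[0] = 2 + 0 = 2
  P[1] = 18 + 0 = 18
  P[2] = 24 + 0 = 24
  P[3] = 41 + -9 = 32
  P[4] = 55 + -9 = 46
  P[5] = 58 + -9 = 49

Answer: [2, 18, 24, 32, 46, 49]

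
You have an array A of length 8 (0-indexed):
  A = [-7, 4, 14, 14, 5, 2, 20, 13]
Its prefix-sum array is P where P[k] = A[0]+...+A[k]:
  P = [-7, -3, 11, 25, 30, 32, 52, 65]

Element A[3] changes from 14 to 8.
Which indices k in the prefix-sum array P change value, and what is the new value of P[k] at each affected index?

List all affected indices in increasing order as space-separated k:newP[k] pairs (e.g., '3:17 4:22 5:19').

P[k] = A[0] + ... + A[k]
P[k] includes A[3] iff k >= 3
Affected indices: 3, 4, ..., 7; delta = -6
  P[3]: 25 + -6 = 19
  P[4]: 30 + -6 = 24
  P[5]: 32 + -6 = 26
  P[6]: 52 + -6 = 46
  P[7]: 65 + -6 = 59

Answer: 3:19 4:24 5:26 6:46 7:59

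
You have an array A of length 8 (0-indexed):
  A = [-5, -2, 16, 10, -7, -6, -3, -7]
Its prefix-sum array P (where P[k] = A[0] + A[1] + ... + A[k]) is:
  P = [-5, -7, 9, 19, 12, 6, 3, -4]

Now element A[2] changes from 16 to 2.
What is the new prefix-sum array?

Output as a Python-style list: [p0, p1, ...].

Answer: [-5, -7, -5, 5, -2, -8, -11, -18]

Derivation:
Change: A[2] 16 -> 2, delta = -14
P[k] for k < 2: unchanged (A[2] not included)
P[k] for k >= 2: shift by delta = -14
  P[0] = -5 + 0 = -5
  P[1] = -7 + 0 = -7
  P[2] = 9 + -14 = -5
  P[3] = 19 + -14 = 5
  P[4] = 12 + -14 = -2
  P[5] = 6 + -14 = -8
  P[6] = 3 + -14 = -11
  P[7] = -4 + -14 = -18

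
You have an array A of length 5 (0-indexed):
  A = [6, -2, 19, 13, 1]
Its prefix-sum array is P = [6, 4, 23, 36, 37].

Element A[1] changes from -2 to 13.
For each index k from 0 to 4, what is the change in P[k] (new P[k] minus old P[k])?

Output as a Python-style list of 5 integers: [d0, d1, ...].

Element change: A[1] -2 -> 13, delta = 15
For k < 1: P[k] unchanged, delta_P[k] = 0
For k >= 1: P[k] shifts by exactly 15
Delta array: [0, 15, 15, 15, 15]

Answer: [0, 15, 15, 15, 15]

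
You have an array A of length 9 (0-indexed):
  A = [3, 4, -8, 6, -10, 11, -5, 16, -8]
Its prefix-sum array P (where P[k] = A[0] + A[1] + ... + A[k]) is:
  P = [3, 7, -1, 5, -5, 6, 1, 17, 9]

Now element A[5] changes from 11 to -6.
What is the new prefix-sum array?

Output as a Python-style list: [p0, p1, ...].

Change: A[5] 11 -> -6, delta = -17
P[k] for k < 5: unchanged (A[5] not included)
P[k] for k >= 5: shift by delta = -17
  P[0] = 3 + 0 = 3
  P[1] = 7 + 0 = 7
  P[2] = -1 + 0 = -1
  P[3] = 5 + 0 = 5
  P[4] = -5 + 0 = -5
  P[5] = 6 + -17 = -11
  P[6] = 1 + -17 = -16
  P[7] = 17 + -17 = 0
  P[8] = 9 + -17 = -8

Answer: [3, 7, -1, 5, -5, -11, -16, 0, -8]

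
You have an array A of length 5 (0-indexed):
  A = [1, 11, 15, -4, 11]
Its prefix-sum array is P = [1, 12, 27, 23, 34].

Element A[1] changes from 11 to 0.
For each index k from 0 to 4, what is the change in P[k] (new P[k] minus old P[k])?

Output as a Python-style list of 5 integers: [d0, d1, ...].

Element change: A[1] 11 -> 0, delta = -11
For k < 1: P[k] unchanged, delta_P[k] = 0
For k >= 1: P[k] shifts by exactly -11
Delta array: [0, -11, -11, -11, -11]

Answer: [0, -11, -11, -11, -11]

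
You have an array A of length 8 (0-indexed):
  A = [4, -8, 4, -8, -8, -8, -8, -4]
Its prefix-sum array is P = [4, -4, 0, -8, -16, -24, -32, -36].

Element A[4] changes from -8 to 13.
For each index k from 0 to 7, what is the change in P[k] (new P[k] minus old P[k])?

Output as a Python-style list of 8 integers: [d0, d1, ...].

Answer: [0, 0, 0, 0, 21, 21, 21, 21]

Derivation:
Element change: A[4] -8 -> 13, delta = 21
For k < 4: P[k] unchanged, delta_P[k] = 0
For k >= 4: P[k] shifts by exactly 21
Delta array: [0, 0, 0, 0, 21, 21, 21, 21]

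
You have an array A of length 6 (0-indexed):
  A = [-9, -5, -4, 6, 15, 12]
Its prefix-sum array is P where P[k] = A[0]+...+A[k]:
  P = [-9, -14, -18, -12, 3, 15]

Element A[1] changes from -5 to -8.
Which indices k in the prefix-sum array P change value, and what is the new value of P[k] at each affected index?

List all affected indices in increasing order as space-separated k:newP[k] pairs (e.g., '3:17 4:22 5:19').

P[k] = A[0] + ... + A[k]
P[k] includes A[1] iff k >= 1
Affected indices: 1, 2, ..., 5; delta = -3
  P[1]: -14 + -3 = -17
  P[2]: -18 + -3 = -21
  P[3]: -12 + -3 = -15
  P[4]: 3 + -3 = 0
  P[5]: 15 + -3 = 12

Answer: 1:-17 2:-21 3:-15 4:0 5:12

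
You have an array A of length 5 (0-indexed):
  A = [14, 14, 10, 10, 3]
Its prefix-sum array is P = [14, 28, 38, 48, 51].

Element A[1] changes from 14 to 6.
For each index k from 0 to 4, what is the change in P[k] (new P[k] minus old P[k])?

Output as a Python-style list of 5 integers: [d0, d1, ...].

Answer: [0, -8, -8, -8, -8]

Derivation:
Element change: A[1] 14 -> 6, delta = -8
For k < 1: P[k] unchanged, delta_P[k] = 0
For k >= 1: P[k] shifts by exactly -8
Delta array: [0, -8, -8, -8, -8]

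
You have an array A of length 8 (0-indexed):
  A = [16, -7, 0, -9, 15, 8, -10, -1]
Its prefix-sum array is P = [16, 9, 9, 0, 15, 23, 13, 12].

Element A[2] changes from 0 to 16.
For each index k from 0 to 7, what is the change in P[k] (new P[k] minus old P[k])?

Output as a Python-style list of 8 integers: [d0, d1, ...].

Answer: [0, 0, 16, 16, 16, 16, 16, 16]

Derivation:
Element change: A[2] 0 -> 16, delta = 16
For k < 2: P[k] unchanged, delta_P[k] = 0
For k >= 2: P[k] shifts by exactly 16
Delta array: [0, 0, 16, 16, 16, 16, 16, 16]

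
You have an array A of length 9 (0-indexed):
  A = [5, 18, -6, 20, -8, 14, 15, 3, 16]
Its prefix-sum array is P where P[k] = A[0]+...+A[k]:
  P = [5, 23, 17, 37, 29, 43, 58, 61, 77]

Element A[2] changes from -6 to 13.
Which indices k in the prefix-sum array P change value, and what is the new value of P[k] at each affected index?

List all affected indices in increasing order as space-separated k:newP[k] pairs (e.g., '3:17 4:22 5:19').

P[k] = A[0] + ... + A[k]
P[k] includes A[2] iff k >= 2
Affected indices: 2, 3, ..., 8; delta = 19
  P[2]: 17 + 19 = 36
  P[3]: 37 + 19 = 56
  P[4]: 29 + 19 = 48
  P[5]: 43 + 19 = 62
  P[6]: 58 + 19 = 77
  P[7]: 61 + 19 = 80
  P[8]: 77 + 19 = 96

Answer: 2:36 3:56 4:48 5:62 6:77 7:80 8:96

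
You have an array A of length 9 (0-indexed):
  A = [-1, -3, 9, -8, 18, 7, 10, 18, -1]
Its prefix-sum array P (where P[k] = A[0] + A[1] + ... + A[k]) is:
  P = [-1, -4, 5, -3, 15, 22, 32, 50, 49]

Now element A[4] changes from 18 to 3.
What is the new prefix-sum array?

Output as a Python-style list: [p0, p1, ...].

Answer: [-1, -4, 5, -3, 0, 7, 17, 35, 34]

Derivation:
Change: A[4] 18 -> 3, delta = -15
P[k] for k < 4: unchanged (A[4] not included)
P[k] for k >= 4: shift by delta = -15
  P[0] = -1 + 0 = -1
  P[1] = -4 + 0 = -4
  P[2] = 5 + 0 = 5
  P[3] = -3 + 0 = -3
  P[4] = 15 + -15 = 0
  P[5] = 22 + -15 = 7
  P[6] = 32 + -15 = 17
  P[7] = 50 + -15 = 35
  P[8] = 49 + -15 = 34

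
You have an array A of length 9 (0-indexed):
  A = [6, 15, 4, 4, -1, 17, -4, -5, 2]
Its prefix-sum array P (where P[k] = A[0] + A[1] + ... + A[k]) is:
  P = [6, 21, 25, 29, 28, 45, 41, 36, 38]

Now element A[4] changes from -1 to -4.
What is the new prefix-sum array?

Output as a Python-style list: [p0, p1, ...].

Answer: [6, 21, 25, 29, 25, 42, 38, 33, 35]

Derivation:
Change: A[4] -1 -> -4, delta = -3
P[k] for k < 4: unchanged (A[4] not included)
P[k] for k >= 4: shift by delta = -3
  P[0] = 6 + 0 = 6
  P[1] = 21 + 0 = 21
  P[2] = 25 + 0 = 25
  P[3] = 29 + 0 = 29
  P[4] = 28 + -3 = 25
  P[5] = 45 + -3 = 42
  P[6] = 41 + -3 = 38
  P[7] = 36 + -3 = 33
  P[8] = 38 + -3 = 35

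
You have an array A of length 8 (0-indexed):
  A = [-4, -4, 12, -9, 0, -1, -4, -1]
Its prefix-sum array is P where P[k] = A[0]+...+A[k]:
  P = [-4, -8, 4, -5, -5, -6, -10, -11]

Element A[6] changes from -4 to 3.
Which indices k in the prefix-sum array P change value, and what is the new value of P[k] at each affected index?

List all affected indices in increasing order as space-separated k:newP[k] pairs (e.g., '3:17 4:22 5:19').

Answer: 6:-3 7:-4

Derivation:
P[k] = A[0] + ... + A[k]
P[k] includes A[6] iff k >= 6
Affected indices: 6, 7, ..., 7; delta = 7
  P[6]: -10 + 7 = -3
  P[7]: -11 + 7 = -4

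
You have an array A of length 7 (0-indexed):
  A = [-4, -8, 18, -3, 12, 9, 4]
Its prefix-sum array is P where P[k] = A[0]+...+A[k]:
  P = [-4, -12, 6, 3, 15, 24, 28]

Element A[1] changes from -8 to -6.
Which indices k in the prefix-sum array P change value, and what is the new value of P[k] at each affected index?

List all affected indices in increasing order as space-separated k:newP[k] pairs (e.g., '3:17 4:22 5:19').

Answer: 1:-10 2:8 3:5 4:17 5:26 6:30

Derivation:
P[k] = A[0] + ... + A[k]
P[k] includes A[1] iff k >= 1
Affected indices: 1, 2, ..., 6; delta = 2
  P[1]: -12 + 2 = -10
  P[2]: 6 + 2 = 8
  P[3]: 3 + 2 = 5
  P[4]: 15 + 2 = 17
  P[5]: 24 + 2 = 26
  P[6]: 28 + 2 = 30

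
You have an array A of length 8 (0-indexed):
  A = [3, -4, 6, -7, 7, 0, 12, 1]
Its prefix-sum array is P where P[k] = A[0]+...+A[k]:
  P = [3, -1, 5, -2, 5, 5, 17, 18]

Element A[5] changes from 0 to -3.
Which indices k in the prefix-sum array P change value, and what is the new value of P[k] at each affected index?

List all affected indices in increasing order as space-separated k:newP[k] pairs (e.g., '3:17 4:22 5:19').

P[k] = A[0] + ... + A[k]
P[k] includes A[5] iff k >= 5
Affected indices: 5, 6, ..., 7; delta = -3
  P[5]: 5 + -3 = 2
  P[6]: 17 + -3 = 14
  P[7]: 18 + -3 = 15

Answer: 5:2 6:14 7:15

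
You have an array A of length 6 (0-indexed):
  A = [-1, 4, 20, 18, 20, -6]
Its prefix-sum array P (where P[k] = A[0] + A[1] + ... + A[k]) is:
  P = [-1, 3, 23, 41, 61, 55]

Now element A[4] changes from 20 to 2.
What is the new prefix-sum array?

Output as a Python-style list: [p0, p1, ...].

Answer: [-1, 3, 23, 41, 43, 37]

Derivation:
Change: A[4] 20 -> 2, delta = -18
P[k] for k < 4: unchanged (A[4] not included)
P[k] for k >= 4: shift by delta = -18
  P[0] = -1 + 0 = -1
  P[1] = 3 + 0 = 3
  P[2] = 23 + 0 = 23
  P[3] = 41 + 0 = 41
  P[4] = 61 + -18 = 43
  P[5] = 55 + -18 = 37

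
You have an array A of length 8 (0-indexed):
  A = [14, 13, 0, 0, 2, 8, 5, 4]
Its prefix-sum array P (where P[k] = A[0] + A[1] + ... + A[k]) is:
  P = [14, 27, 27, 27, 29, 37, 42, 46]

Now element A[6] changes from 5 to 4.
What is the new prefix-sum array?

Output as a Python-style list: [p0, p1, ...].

Answer: [14, 27, 27, 27, 29, 37, 41, 45]

Derivation:
Change: A[6] 5 -> 4, delta = -1
P[k] for k < 6: unchanged (A[6] not included)
P[k] for k >= 6: shift by delta = -1
  P[0] = 14 + 0 = 14
  P[1] = 27 + 0 = 27
  P[2] = 27 + 0 = 27
  P[3] = 27 + 0 = 27
  P[4] = 29 + 0 = 29
  P[5] = 37 + 0 = 37
  P[6] = 42 + -1 = 41
  P[7] = 46 + -1 = 45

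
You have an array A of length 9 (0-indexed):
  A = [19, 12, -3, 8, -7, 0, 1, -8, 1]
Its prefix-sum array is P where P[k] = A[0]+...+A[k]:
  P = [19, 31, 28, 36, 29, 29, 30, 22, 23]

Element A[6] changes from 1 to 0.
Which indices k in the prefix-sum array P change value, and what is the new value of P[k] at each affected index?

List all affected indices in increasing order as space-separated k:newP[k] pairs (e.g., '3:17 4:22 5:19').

Answer: 6:29 7:21 8:22

Derivation:
P[k] = A[0] + ... + A[k]
P[k] includes A[6] iff k >= 6
Affected indices: 6, 7, ..., 8; delta = -1
  P[6]: 30 + -1 = 29
  P[7]: 22 + -1 = 21
  P[8]: 23 + -1 = 22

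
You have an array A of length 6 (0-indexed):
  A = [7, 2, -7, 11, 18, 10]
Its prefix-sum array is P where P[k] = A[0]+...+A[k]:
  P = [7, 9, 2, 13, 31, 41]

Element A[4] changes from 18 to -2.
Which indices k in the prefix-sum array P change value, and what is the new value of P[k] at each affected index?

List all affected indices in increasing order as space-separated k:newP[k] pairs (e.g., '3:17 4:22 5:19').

Answer: 4:11 5:21

Derivation:
P[k] = A[0] + ... + A[k]
P[k] includes A[4] iff k >= 4
Affected indices: 4, 5, ..., 5; delta = -20
  P[4]: 31 + -20 = 11
  P[5]: 41 + -20 = 21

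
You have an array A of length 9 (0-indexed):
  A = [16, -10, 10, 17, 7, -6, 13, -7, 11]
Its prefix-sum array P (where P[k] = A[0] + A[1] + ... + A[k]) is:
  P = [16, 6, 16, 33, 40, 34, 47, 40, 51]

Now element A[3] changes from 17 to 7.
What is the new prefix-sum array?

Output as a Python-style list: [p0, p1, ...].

Answer: [16, 6, 16, 23, 30, 24, 37, 30, 41]

Derivation:
Change: A[3] 17 -> 7, delta = -10
P[k] for k < 3: unchanged (A[3] not included)
P[k] for k >= 3: shift by delta = -10
  P[0] = 16 + 0 = 16
  P[1] = 6 + 0 = 6
  P[2] = 16 + 0 = 16
  P[3] = 33 + -10 = 23
  P[4] = 40 + -10 = 30
  P[5] = 34 + -10 = 24
  P[6] = 47 + -10 = 37
  P[7] = 40 + -10 = 30
  P[8] = 51 + -10 = 41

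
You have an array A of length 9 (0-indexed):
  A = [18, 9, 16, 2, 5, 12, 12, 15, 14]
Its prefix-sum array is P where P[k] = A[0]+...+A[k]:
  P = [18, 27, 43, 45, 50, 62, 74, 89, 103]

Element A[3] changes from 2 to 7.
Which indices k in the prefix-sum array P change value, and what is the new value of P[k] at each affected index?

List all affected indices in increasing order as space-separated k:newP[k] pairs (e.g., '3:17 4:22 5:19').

Answer: 3:50 4:55 5:67 6:79 7:94 8:108

Derivation:
P[k] = A[0] + ... + A[k]
P[k] includes A[3] iff k >= 3
Affected indices: 3, 4, ..., 8; delta = 5
  P[3]: 45 + 5 = 50
  P[4]: 50 + 5 = 55
  P[5]: 62 + 5 = 67
  P[6]: 74 + 5 = 79
  P[7]: 89 + 5 = 94
  P[8]: 103 + 5 = 108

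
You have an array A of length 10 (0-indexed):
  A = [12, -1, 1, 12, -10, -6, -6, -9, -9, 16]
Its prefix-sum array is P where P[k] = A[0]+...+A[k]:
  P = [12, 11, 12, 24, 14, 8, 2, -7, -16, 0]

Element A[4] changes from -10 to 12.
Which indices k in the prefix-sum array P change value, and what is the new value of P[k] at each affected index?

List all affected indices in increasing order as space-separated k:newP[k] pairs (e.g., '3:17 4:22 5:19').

P[k] = A[0] + ... + A[k]
P[k] includes A[4] iff k >= 4
Affected indices: 4, 5, ..., 9; delta = 22
  P[4]: 14 + 22 = 36
  P[5]: 8 + 22 = 30
  P[6]: 2 + 22 = 24
  P[7]: -7 + 22 = 15
  P[8]: -16 + 22 = 6
  P[9]: 0 + 22 = 22

Answer: 4:36 5:30 6:24 7:15 8:6 9:22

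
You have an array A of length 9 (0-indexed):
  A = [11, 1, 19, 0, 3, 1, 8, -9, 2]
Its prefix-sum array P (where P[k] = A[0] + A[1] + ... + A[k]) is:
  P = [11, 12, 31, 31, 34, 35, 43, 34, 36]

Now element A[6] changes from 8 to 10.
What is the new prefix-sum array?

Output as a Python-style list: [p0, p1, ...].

Answer: [11, 12, 31, 31, 34, 35, 45, 36, 38]

Derivation:
Change: A[6] 8 -> 10, delta = 2
P[k] for k < 6: unchanged (A[6] not included)
P[k] for k >= 6: shift by delta = 2
  P[0] = 11 + 0 = 11
  P[1] = 12 + 0 = 12
  P[2] = 31 + 0 = 31
  P[3] = 31 + 0 = 31
  P[4] = 34 + 0 = 34
  P[5] = 35 + 0 = 35
  P[6] = 43 + 2 = 45
  P[7] = 34 + 2 = 36
  P[8] = 36 + 2 = 38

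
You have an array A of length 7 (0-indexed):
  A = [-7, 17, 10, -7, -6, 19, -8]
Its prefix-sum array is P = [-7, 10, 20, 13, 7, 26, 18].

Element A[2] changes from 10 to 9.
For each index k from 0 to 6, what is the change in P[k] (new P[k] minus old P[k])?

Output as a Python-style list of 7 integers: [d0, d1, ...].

Element change: A[2] 10 -> 9, delta = -1
For k < 2: P[k] unchanged, delta_P[k] = 0
For k >= 2: P[k] shifts by exactly -1
Delta array: [0, 0, -1, -1, -1, -1, -1]

Answer: [0, 0, -1, -1, -1, -1, -1]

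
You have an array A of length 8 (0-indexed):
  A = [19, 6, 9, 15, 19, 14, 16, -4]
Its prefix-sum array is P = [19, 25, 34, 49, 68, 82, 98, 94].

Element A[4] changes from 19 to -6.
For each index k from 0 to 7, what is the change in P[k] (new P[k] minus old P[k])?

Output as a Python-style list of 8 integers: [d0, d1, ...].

Answer: [0, 0, 0, 0, -25, -25, -25, -25]

Derivation:
Element change: A[4] 19 -> -6, delta = -25
For k < 4: P[k] unchanged, delta_P[k] = 0
For k >= 4: P[k] shifts by exactly -25
Delta array: [0, 0, 0, 0, -25, -25, -25, -25]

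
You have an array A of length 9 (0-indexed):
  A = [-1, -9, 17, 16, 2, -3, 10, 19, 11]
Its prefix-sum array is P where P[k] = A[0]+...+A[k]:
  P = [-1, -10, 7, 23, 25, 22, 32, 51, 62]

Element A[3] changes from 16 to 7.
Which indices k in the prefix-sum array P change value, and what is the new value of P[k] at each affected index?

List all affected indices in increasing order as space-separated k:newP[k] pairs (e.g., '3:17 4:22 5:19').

Answer: 3:14 4:16 5:13 6:23 7:42 8:53

Derivation:
P[k] = A[0] + ... + A[k]
P[k] includes A[3] iff k >= 3
Affected indices: 3, 4, ..., 8; delta = -9
  P[3]: 23 + -9 = 14
  P[4]: 25 + -9 = 16
  P[5]: 22 + -9 = 13
  P[6]: 32 + -9 = 23
  P[7]: 51 + -9 = 42
  P[8]: 62 + -9 = 53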